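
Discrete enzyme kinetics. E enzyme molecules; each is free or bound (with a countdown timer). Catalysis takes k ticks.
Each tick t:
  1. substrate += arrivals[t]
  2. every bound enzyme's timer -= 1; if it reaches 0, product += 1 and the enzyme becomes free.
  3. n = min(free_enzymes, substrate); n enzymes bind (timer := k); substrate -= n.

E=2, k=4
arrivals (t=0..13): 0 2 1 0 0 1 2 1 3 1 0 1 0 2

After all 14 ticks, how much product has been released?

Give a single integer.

t=0: arr=0 -> substrate=0 bound=0 product=0
t=1: arr=2 -> substrate=0 bound=2 product=0
t=2: arr=1 -> substrate=1 bound=2 product=0
t=3: arr=0 -> substrate=1 bound=2 product=0
t=4: arr=0 -> substrate=1 bound=2 product=0
t=5: arr=1 -> substrate=0 bound=2 product=2
t=6: arr=2 -> substrate=2 bound=2 product=2
t=7: arr=1 -> substrate=3 bound=2 product=2
t=8: arr=3 -> substrate=6 bound=2 product=2
t=9: arr=1 -> substrate=5 bound=2 product=4
t=10: arr=0 -> substrate=5 bound=2 product=4
t=11: arr=1 -> substrate=6 bound=2 product=4
t=12: arr=0 -> substrate=6 bound=2 product=4
t=13: arr=2 -> substrate=6 bound=2 product=6

Answer: 6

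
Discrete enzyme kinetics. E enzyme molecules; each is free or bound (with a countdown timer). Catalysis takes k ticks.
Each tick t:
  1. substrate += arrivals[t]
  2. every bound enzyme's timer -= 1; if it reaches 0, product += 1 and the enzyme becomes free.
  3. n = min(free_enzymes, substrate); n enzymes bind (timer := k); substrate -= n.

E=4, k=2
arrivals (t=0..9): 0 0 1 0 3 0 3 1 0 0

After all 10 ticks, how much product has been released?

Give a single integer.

t=0: arr=0 -> substrate=0 bound=0 product=0
t=1: arr=0 -> substrate=0 bound=0 product=0
t=2: arr=1 -> substrate=0 bound=1 product=0
t=3: arr=0 -> substrate=0 bound=1 product=0
t=4: arr=3 -> substrate=0 bound=3 product=1
t=5: arr=0 -> substrate=0 bound=3 product=1
t=6: arr=3 -> substrate=0 bound=3 product=4
t=7: arr=1 -> substrate=0 bound=4 product=4
t=8: arr=0 -> substrate=0 bound=1 product=7
t=9: arr=0 -> substrate=0 bound=0 product=8

Answer: 8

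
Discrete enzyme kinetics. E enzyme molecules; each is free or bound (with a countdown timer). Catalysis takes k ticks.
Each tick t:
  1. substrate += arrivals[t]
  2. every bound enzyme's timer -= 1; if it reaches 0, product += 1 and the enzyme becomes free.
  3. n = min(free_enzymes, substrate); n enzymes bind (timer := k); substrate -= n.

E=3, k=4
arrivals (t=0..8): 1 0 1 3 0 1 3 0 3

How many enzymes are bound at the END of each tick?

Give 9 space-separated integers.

t=0: arr=1 -> substrate=0 bound=1 product=0
t=1: arr=0 -> substrate=0 bound=1 product=0
t=2: arr=1 -> substrate=0 bound=2 product=0
t=3: arr=3 -> substrate=2 bound=3 product=0
t=4: arr=0 -> substrate=1 bound=3 product=1
t=5: arr=1 -> substrate=2 bound=3 product=1
t=6: arr=3 -> substrate=4 bound=3 product=2
t=7: arr=0 -> substrate=3 bound=3 product=3
t=8: arr=3 -> substrate=5 bound=3 product=4

Answer: 1 1 2 3 3 3 3 3 3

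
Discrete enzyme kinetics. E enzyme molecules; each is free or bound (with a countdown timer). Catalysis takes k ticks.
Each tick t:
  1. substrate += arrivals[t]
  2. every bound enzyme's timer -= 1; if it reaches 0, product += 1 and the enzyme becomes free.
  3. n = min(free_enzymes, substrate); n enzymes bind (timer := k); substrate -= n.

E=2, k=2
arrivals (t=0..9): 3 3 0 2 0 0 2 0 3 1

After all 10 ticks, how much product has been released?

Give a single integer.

Answer: 8

Derivation:
t=0: arr=3 -> substrate=1 bound=2 product=0
t=1: arr=3 -> substrate=4 bound=2 product=0
t=2: arr=0 -> substrate=2 bound=2 product=2
t=3: arr=2 -> substrate=4 bound=2 product=2
t=4: arr=0 -> substrate=2 bound=2 product=4
t=5: arr=0 -> substrate=2 bound=2 product=4
t=6: arr=2 -> substrate=2 bound=2 product=6
t=7: arr=0 -> substrate=2 bound=2 product=6
t=8: arr=3 -> substrate=3 bound=2 product=8
t=9: arr=1 -> substrate=4 bound=2 product=8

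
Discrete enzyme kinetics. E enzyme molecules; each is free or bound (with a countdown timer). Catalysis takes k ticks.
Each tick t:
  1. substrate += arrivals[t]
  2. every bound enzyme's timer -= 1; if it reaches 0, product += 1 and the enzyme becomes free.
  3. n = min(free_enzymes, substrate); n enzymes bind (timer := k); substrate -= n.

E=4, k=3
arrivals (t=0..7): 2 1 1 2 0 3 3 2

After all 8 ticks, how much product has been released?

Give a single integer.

Answer: 6

Derivation:
t=0: arr=2 -> substrate=0 bound=2 product=0
t=1: arr=1 -> substrate=0 bound=3 product=0
t=2: arr=1 -> substrate=0 bound=4 product=0
t=3: arr=2 -> substrate=0 bound=4 product=2
t=4: arr=0 -> substrate=0 bound=3 product=3
t=5: arr=3 -> substrate=1 bound=4 product=4
t=6: arr=3 -> substrate=2 bound=4 product=6
t=7: arr=2 -> substrate=4 bound=4 product=6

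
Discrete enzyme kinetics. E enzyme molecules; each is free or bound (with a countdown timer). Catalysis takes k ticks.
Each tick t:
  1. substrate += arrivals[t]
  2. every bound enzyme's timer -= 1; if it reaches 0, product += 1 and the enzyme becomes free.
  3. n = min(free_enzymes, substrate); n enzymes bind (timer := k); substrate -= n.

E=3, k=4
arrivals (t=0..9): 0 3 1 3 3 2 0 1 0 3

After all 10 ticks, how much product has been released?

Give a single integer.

Answer: 6

Derivation:
t=0: arr=0 -> substrate=0 bound=0 product=0
t=1: arr=3 -> substrate=0 bound=3 product=0
t=2: arr=1 -> substrate=1 bound=3 product=0
t=3: arr=3 -> substrate=4 bound=3 product=0
t=4: arr=3 -> substrate=7 bound=3 product=0
t=5: arr=2 -> substrate=6 bound=3 product=3
t=6: arr=0 -> substrate=6 bound=3 product=3
t=7: arr=1 -> substrate=7 bound=3 product=3
t=8: arr=0 -> substrate=7 bound=3 product=3
t=9: arr=3 -> substrate=7 bound=3 product=6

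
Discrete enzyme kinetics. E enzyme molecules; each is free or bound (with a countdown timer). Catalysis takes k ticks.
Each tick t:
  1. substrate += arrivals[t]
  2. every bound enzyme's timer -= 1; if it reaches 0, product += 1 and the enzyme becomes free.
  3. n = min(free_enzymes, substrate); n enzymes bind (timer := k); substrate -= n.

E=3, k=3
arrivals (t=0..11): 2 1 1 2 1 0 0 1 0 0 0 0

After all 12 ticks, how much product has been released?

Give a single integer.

t=0: arr=2 -> substrate=0 bound=2 product=0
t=1: arr=1 -> substrate=0 bound=3 product=0
t=2: arr=1 -> substrate=1 bound=3 product=0
t=3: arr=2 -> substrate=1 bound=3 product=2
t=4: arr=1 -> substrate=1 bound=3 product=3
t=5: arr=0 -> substrate=1 bound=3 product=3
t=6: arr=0 -> substrate=0 bound=2 product=5
t=7: arr=1 -> substrate=0 bound=2 product=6
t=8: arr=0 -> substrate=0 bound=2 product=6
t=9: arr=0 -> substrate=0 bound=1 product=7
t=10: arr=0 -> substrate=0 bound=0 product=8
t=11: arr=0 -> substrate=0 bound=0 product=8

Answer: 8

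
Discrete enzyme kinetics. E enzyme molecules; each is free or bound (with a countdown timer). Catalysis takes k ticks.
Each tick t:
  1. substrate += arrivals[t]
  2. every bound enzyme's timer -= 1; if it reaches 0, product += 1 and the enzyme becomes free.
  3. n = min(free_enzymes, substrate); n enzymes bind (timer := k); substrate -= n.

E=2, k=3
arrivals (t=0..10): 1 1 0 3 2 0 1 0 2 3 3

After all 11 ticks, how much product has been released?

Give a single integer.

Answer: 6

Derivation:
t=0: arr=1 -> substrate=0 bound=1 product=0
t=1: arr=1 -> substrate=0 bound=2 product=0
t=2: arr=0 -> substrate=0 bound=2 product=0
t=3: arr=3 -> substrate=2 bound=2 product=1
t=4: arr=2 -> substrate=3 bound=2 product=2
t=5: arr=0 -> substrate=3 bound=2 product=2
t=6: arr=1 -> substrate=3 bound=2 product=3
t=7: arr=0 -> substrate=2 bound=2 product=4
t=8: arr=2 -> substrate=4 bound=2 product=4
t=9: arr=3 -> substrate=6 bound=2 product=5
t=10: arr=3 -> substrate=8 bound=2 product=6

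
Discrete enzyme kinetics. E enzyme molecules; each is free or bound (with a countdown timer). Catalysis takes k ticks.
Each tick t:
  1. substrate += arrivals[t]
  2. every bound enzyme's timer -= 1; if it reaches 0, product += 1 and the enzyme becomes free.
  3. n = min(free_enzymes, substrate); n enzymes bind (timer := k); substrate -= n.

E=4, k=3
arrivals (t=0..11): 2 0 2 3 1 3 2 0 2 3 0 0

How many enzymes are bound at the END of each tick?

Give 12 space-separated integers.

Answer: 2 2 4 4 4 4 4 4 4 4 4 4

Derivation:
t=0: arr=2 -> substrate=0 bound=2 product=0
t=1: arr=0 -> substrate=0 bound=2 product=0
t=2: arr=2 -> substrate=0 bound=4 product=0
t=3: arr=3 -> substrate=1 bound=4 product=2
t=4: arr=1 -> substrate=2 bound=4 product=2
t=5: arr=3 -> substrate=3 bound=4 product=4
t=6: arr=2 -> substrate=3 bound=4 product=6
t=7: arr=0 -> substrate=3 bound=4 product=6
t=8: arr=2 -> substrate=3 bound=4 product=8
t=9: arr=3 -> substrate=4 bound=4 product=10
t=10: arr=0 -> substrate=4 bound=4 product=10
t=11: arr=0 -> substrate=2 bound=4 product=12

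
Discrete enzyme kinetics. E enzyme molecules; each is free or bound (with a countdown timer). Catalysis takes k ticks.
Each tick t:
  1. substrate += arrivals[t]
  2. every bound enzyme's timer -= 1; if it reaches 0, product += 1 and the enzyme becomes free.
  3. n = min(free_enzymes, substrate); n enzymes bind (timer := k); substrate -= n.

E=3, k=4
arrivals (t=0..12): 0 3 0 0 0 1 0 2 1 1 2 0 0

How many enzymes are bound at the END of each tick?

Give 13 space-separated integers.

Answer: 0 3 3 3 3 1 1 3 3 3 3 3 3

Derivation:
t=0: arr=0 -> substrate=0 bound=0 product=0
t=1: arr=3 -> substrate=0 bound=3 product=0
t=2: arr=0 -> substrate=0 bound=3 product=0
t=3: arr=0 -> substrate=0 bound=3 product=0
t=4: arr=0 -> substrate=0 bound=3 product=0
t=5: arr=1 -> substrate=0 bound=1 product=3
t=6: arr=0 -> substrate=0 bound=1 product=3
t=7: arr=2 -> substrate=0 bound=3 product=3
t=8: arr=1 -> substrate=1 bound=3 product=3
t=9: arr=1 -> substrate=1 bound=3 product=4
t=10: arr=2 -> substrate=3 bound=3 product=4
t=11: arr=0 -> substrate=1 bound=3 product=6
t=12: arr=0 -> substrate=1 bound=3 product=6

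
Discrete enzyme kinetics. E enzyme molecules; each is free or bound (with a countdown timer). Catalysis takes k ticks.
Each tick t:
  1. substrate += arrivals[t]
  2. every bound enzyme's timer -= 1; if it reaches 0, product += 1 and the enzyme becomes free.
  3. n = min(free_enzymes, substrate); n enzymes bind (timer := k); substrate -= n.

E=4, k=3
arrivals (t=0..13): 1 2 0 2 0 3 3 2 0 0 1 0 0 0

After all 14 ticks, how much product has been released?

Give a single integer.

t=0: arr=1 -> substrate=0 bound=1 product=0
t=1: arr=2 -> substrate=0 bound=3 product=0
t=2: arr=0 -> substrate=0 bound=3 product=0
t=3: arr=2 -> substrate=0 bound=4 product=1
t=4: arr=0 -> substrate=0 bound=2 product=3
t=5: arr=3 -> substrate=1 bound=4 product=3
t=6: arr=3 -> substrate=2 bound=4 product=5
t=7: arr=2 -> substrate=4 bound=4 product=5
t=8: arr=0 -> substrate=2 bound=4 product=7
t=9: arr=0 -> substrate=0 bound=4 product=9
t=10: arr=1 -> substrate=1 bound=4 product=9
t=11: arr=0 -> substrate=0 bound=3 product=11
t=12: arr=0 -> substrate=0 bound=1 product=13
t=13: arr=0 -> substrate=0 bound=1 product=13

Answer: 13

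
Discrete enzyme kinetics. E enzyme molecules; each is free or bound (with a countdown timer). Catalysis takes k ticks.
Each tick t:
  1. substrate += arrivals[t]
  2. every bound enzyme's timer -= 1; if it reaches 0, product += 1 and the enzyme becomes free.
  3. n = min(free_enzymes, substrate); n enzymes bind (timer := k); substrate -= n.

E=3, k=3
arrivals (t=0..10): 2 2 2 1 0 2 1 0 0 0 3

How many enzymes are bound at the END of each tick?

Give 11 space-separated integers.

Answer: 2 3 3 3 3 3 3 3 3 2 3

Derivation:
t=0: arr=2 -> substrate=0 bound=2 product=0
t=1: arr=2 -> substrate=1 bound=3 product=0
t=2: arr=2 -> substrate=3 bound=3 product=0
t=3: arr=1 -> substrate=2 bound=3 product=2
t=4: arr=0 -> substrate=1 bound=3 product=3
t=5: arr=2 -> substrate=3 bound=3 product=3
t=6: arr=1 -> substrate=2 bound=3 product=5
t=7: arr=0 -> substrate=1 bound=3 product=6
t=8: arr=0 -> substrate=1 bound=3 product=6
t=9: arr=0 -> substrate=0 bound=2 product=8
t=10: arr=3 -> substrate=1 bound=3 product=9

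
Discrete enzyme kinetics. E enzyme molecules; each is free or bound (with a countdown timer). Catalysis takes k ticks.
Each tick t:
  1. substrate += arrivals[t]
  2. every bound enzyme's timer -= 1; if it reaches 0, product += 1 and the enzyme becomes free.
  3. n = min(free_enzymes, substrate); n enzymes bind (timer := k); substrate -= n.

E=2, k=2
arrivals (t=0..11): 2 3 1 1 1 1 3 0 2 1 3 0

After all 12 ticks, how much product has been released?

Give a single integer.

t=0: arr=2 -> substrate=0 bound=2 product=0
t=1: arr=3 -> substrate=3 bound=2 product=0
t=2: arr=1 -> substrate=2 bound=2 product=2
t=3: arr=1 -> substrate=3 bound=2 product=2
t=4: arr=1 -> substrate=2 bound=2 product=4
t=5: arr=1 -> substrate=3 bound=2 product=4
t=6: arr=3 -> substrate=4 bound=2 product=6
t=7: arr=0 -> substrate=4 bound=2 product=6
t=8: arr=2 -> substrate=4 bound=2 product=8
t=9: arr=1 -> substrate=5 bound=2 product=8
t=10: arr=3 -> substrate=6 bound=2 product=10
t=11: arr=0 -> substrate=6 bound=2 product=10

Answer: 10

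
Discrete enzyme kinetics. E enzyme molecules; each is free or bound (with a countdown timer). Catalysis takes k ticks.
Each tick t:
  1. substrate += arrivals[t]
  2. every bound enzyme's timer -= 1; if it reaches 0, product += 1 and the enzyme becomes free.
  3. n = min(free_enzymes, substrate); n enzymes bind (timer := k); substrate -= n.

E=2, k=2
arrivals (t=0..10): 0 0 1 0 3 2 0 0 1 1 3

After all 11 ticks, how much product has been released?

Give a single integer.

Answer: 7

Derivation:
t=0: arr=0 -> substrate=0 bound=0 product=0
t=1: arr=0 -> substrate=0 bound=0 product=0
t=2: arr=1 -> substrate=0 bound=1 product=0
t=3: arr=0 -> substrate=0 bound=1 product=0
t=4: arr=3 -> substrate=1 bound=2 product=1
t=5: arr=2 -> substrate=3 bound=2 product=1
t=6: arr=0 -> substrate=1 bound=2 product=3
t=7: arr=0 -> substrate=1 bound=2 product=3
t=8: arr=1 -> substrate=0 bound=2 product=5
t=9: arr=1 -> substrate=1 bound=2 product=5
t=10: arr=3 -> substrate=2 bound=2 product=7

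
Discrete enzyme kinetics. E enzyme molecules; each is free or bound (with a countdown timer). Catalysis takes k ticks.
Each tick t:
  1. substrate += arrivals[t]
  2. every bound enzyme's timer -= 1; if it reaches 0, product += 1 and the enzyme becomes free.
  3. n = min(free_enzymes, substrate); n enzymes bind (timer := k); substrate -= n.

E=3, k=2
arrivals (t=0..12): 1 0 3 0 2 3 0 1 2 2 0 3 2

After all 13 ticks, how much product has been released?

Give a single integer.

t=0: arr=1 -> substrate=0 bound=1 product=0
t=1: arr=0 -> substrate=0 bound=1 product=0
t=2: arr=3 -> substrate=0 bound=3 product=1
t=3: arr=0 -> substrate=0 bound=3 product=1
t=4: arr=2 -> substrate=0 bound=2 product=4
t=5: arr=3 -> substrate=2 bound=3 product=4
t=6: arr=0 -> substrate=0 bound=3 product=6
t=7: arr=1 -> substrate=0 bound=3 product=7
t=8: arr=2 -> substrate=0 bound=3 product=9
t=9: arr=2 -> substrate=1 bound=3 product=10
t=10: arr=0 -> substrate=0 bound=2 product=12
t=11: arr=3 -> substrate=1 bound=3 product=13
t=12: arr=2 -> substrate=2 bound=3 product=14

Answer: 14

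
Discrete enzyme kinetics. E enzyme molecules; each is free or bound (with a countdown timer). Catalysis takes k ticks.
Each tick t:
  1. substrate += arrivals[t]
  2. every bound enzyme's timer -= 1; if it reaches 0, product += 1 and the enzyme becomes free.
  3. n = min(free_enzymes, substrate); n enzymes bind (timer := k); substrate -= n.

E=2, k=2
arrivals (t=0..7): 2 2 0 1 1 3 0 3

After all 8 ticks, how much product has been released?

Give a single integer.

t=0: arr=2 -> substrate=0 bound=2 product=0
t=1: arr=2 -> substrate=2 bound=2 product=0
t=2: arr=0 -> substrate=0 bound=2 product=2
t=3: arr=1 -> substrate=1 bound=2 product=2
t=4: arr=1 -> substrate=0 bound=2 product=4
t=5: arr=3 -> substrate=3 bound=2 product=4
t=6: arr=0 -> substrate=1 bound=2 product=6
t=7: arr=3 -> substrate=4 bound=2 product=6

Answer: 6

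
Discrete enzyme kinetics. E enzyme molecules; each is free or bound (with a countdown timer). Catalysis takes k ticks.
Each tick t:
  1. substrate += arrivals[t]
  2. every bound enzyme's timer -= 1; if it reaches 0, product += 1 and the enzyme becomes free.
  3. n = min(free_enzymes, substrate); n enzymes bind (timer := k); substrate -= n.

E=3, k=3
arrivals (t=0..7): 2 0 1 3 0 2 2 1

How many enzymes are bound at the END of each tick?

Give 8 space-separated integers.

t=0: arr=2 -> substrate=0 bound=2 product=0
t=1: arr=0 -> substrate=0 bound=2 product=0
t=2: arr=1 -> substrate=0 bound=3 product=0
t=3: arr=3 -> substrate=1 bound=3 product=2
t=4: arr=0 -> substrate=1 bound=3 product=2
t=5: arr=2 -> substrate=2 bound=3 product=3
t=6: arr=2 -> substrate=2 bound=3 product=5
t=7: arr=1 -> substrate=3 bound=3 product=5

Answer: 2 2 3 3 3 3 3 3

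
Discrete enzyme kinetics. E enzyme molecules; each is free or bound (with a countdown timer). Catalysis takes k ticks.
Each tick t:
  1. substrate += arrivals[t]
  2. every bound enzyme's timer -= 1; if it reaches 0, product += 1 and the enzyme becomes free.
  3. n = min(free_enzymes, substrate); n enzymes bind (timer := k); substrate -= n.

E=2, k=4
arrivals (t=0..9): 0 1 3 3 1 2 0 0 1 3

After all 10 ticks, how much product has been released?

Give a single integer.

Answer: 3

Derivation:
t=0: arr=0 -> substrate=0 bound=0 product=0
t=1: arr=1 -> substrate=0 bound=1 product=0
t=2: arr=3 -> substrate=2 bound=2 product=0
t=3: arr=3 -> substrate=5 bound=2 product=0
t=4: arr=1 -> substrate=6 bound=2 product=0
t=5: arr=2 -> substrate=7 bound=2 product=1
t=6: arr=0 -> substrate=6 bound=2 product=2
t=7: arr=0 -> substrate=6 bound=2 product=2
t=8: arr=1 -> substrate=7 bound=2 product=2
t=9: arr=3 -> substrate=9 bound=2 product=3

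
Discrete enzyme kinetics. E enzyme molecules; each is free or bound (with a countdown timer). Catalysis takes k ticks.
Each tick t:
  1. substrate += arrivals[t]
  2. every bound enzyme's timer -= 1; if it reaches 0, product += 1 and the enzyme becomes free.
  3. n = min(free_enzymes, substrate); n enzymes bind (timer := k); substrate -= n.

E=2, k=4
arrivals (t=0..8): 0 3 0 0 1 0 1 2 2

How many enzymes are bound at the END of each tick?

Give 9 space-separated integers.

Answer: 0 2 2 2 2 2 2 2 2

Derivation:
t=0: arr=0 -> substrate=0 bound=0 product=0
t=1: arr=3 -> substrate=1 bound=2 product=0
t=2: arr=0 -> substrate=1 bound=2 product=0
t=3: arr=0 -> substrate=1 bound=2 product=0
t=4: arr=1 -> substrate=2 bound=2 product=0
t=5: arr=0 -> substrate=0 bound=2 product=2
t=6: arr=1 -> substrate=1 bound=2 product=2
t=7: arr=2 -> substrate=3 bound=2 product=2
t=8: arr=2 -> substrate=5 bound=2 product=2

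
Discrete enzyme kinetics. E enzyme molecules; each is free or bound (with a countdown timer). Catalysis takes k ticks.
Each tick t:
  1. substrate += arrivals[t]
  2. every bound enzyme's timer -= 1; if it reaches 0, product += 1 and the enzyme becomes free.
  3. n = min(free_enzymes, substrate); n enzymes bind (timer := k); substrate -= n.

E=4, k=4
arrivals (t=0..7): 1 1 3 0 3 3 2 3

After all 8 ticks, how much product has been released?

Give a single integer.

Answer: 4

Derivation:
t=0: arr=1 -> substrate=0 bound=1 product=0
t=1: arr=1 -> substrate=0 bound=2 product=0
t=2: arr=3 -> substrate=1 bound=4 product=0
t=3: arr=0 -> substrate=1 bound=4 product=0
t=4: arr=3 -> substrate=3 bound=4 product=1
t=5: arr=3 -> substrate=5 bound=4 product=2
t=6: arr=2 -> substrate=5 bound=4 product=4
t=7: arr=3 -> substrate=8 bound=4 product=4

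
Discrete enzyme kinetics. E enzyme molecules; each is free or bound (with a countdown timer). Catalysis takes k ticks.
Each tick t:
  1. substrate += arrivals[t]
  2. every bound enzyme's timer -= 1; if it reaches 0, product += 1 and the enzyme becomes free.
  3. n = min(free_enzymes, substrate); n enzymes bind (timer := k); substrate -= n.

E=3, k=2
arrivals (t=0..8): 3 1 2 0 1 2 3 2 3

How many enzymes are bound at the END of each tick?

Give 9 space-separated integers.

t=0: arr=3 -> substrate=0 bound=3 product=0
t=1: arr=1 -> substrate=1 bound=3 product=0
t=2: arr=2 -> substrate=0 bound=3 product=3
t=3: arr=0 -> substrate=0 bound=3 product=3
t=4: arr=1 -> substrate=0 bound=1 product=6
t=5: arr=2 -> substrate=0 bound=3 product=6
t=6: arr=3 -> substrate=2 bound=3 product=7
t=7: arr=2 -> substrate=2 bound=3 product=9
t=8: arr=3 -> substrate=4 bound=3 product=10

Answer: 3 3 3 3 1 3 3 3 3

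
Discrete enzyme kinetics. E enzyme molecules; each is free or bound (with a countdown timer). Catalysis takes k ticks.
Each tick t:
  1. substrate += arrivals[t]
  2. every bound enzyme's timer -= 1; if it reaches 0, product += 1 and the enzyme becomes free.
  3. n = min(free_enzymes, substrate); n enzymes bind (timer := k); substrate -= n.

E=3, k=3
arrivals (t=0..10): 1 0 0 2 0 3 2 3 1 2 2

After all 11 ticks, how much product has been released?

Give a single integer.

Answer: 6

Derivation:
t=0: arr=1 -> substrate=0 bound=1 product=0
t=1: arr=0 -> substrate=0 bound=1 product=0
t=2: arr=0 -> substrate=0 bound=1 product=0
t=3: arr=2 -> substrate=0 bound=2 product=1
t=4: arr=0 -> substrate=0 bound=2 product=1
t=5: arr=3 -> substrate=2 bound=3 product=1
t=6: arr=2 -> substrate=2 bound=3 product=3
t=7: arr=3 -> substrate=5 bound=3 product=3
t=8: arr=1 -> substrate=5 bound=3 product=4
t=9: arr=2 -> substrate=5 bound=3 product=6
t=10: arr=2 -> substrate=7 bound=3 product=6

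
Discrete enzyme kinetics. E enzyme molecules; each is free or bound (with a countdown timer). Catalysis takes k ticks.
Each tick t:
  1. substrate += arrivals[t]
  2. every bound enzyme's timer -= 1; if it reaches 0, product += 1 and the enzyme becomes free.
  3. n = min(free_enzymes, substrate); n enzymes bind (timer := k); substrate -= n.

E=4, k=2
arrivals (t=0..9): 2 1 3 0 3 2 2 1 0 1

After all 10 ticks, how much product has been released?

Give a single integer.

t=0: arr=2 -> substrate=0 bound=2 product=0
t=1: arr=1 -> substrate=0 bound=3 product=0
t=2: arr=3 -> substrate=0 bound=4 product=2
t=3: arr=0 -> substrate=0 bound=3 product=3
t=4: arr=3 -> substrate=0 bound=3 product=6
t=5: arr=2 -> substrate=1 bound=4 product=6
t=6: arr=2 -> substrate=0 bound=4 product=9
t=7: arr=1 -> substrate=0 bound=4 product=10
t=8: arr=0 -> substrate=0 bound=1 product=13
t=9: arr=1 -> substrate=0 bound=1 product=14

Answer: 14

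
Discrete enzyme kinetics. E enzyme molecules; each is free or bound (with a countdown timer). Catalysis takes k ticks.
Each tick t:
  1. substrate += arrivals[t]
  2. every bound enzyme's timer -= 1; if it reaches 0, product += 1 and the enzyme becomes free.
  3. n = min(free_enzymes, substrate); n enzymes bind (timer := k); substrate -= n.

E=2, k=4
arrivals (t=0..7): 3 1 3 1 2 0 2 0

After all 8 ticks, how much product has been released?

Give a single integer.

t=0: arr=3 -> substrate=1 bound=2 product=0
t=1: arr=1 -> substrate=2 bound=2 product=0
t=2: arr=3 -> substrate=5 bound=2 product=0
t=3: arr=1 -> substrate=6 bound=2 product=0
t=4: arr=2 -> substrate=6 bound=2 product=2
t=5: arr=0 -> substrate=6 bound=2 product=2
t=6: arr=2 -> substrate=8 bound=2 product=2
t=7: arr=0 -> substrate=8 bound=2 product=2

Answer: 2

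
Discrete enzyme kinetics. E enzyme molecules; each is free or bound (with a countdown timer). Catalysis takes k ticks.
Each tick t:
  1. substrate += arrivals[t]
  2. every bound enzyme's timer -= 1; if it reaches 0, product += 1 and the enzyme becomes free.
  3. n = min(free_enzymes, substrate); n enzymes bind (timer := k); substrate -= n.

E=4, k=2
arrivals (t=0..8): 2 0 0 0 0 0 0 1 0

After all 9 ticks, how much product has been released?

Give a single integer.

Answer: 2

Derivation:
t=0: arr=2 -> substrate=0 bound=2 product=0
t=1: arr=0 -> substrate=0 bound=2 product=0
t=2: arr=0 -> substrate=0 bound=0 product=2
t=3: arr=0 -> substrate=0 bound=0 product=2
t=4: arr=0 -> substrate=0 bound=0 product=2
t=5: arr=0 -> substrate=0 bound=0 product=2
t=6: arr=0 -> substrate=0 bound=0 product=2
t=7: arr=1 -> substrate=0 bound=1 product=2
t=8: arr=0 -> substrate=0 bound=1 product=2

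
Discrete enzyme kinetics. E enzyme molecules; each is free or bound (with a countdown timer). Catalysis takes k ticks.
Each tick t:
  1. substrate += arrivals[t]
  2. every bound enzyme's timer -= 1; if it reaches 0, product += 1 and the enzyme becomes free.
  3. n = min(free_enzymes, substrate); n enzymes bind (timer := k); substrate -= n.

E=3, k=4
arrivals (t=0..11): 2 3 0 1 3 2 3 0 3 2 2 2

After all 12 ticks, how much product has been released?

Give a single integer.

t=0: arr=2 -> substrate=0 bound=2 product=0
t=1: arr=3 -> substrate=2 bound=3 product=0
t=2: arr=0 -> substrate=2 bound=3 product=0
t=3: arr=1 -> substrate=3 bound=3 product=0
t=4: arr=3 -> substrate=4 bound=3 product=2
t=5: arr=2 -> substrate=5 bound=3 product=3
t=6: arr=3 -> substrate=8 bound=3 product=3
t=7: arr=0 -> substrate=8 bound=3 product=3
t=8: arr=3 -> substrate=9 bound=3 product=5
t=9: arr=2 -> substrate=10 bound=3 product=6
t=10: arr=2 -> substrate=12 bound=3 product=6
t=11: arr=2 -> substrate=14 bound=3 product=6

Answer: 6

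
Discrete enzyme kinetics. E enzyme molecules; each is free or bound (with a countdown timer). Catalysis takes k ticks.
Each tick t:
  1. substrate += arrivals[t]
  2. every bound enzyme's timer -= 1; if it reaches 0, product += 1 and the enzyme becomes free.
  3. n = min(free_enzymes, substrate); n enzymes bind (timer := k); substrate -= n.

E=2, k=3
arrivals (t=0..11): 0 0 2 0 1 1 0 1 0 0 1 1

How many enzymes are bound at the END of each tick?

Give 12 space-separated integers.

t=0: arr=0 -> substrate=0 bound=0 product=0
t=1: arr=0 -> substrate=0 bound=0 product=0
t=2: arr=2 -> substrate=0 bound=2 product=0
t=3: arr=0 -> substrate=0 bound=2 product=0
t=4: arr=1 -> substrate=1 bound=2 product=0
t=5: arr=1 -> substrate=0 bound=2 product=2
t=6: arr=0 -> substrate=0 bound=2 product=2
t=7: arr=1 -> substrate=1 bound=2 product=2
t=8: arr=0 -> substrate=0 bound=1 product=4
t=9: arr=0 -> substrate=0 bound=1 product=4
t=10: arr=1 -> substrate=0 bound=2 product=4
t=11: arr=1 -> substrate=0 bound=2 product=5

Answer: 0 0 2 2 2 2 2 2 1 1 2 2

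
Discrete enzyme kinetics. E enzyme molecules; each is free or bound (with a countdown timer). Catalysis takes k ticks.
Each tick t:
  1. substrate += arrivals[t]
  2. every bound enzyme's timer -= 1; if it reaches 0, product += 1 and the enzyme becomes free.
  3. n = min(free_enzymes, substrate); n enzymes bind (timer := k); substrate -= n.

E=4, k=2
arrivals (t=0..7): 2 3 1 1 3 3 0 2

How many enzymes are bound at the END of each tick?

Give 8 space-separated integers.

Answer: 2 4 4 3 4 4 3 4

Derivation:
t=0: arr=2 -> substrate=0 bound=2 product=0
t=1: arr=3 -> substrate=1 bound=4 product=0
t=2: arr=1 -> substrate=0 bound=4 product=2
t=3: arr=1 -> substrate=0 bound=3 product=4
t=4: arr=3 -> substrate=0 bound=4 product=6
t=5: arr=3 -> substrate=2 bound=4 product=7
t=6: arr=0 -> substrate=0 bound=3 product=10
t=7: arr=2 -> substrate=0 bound=4 product=11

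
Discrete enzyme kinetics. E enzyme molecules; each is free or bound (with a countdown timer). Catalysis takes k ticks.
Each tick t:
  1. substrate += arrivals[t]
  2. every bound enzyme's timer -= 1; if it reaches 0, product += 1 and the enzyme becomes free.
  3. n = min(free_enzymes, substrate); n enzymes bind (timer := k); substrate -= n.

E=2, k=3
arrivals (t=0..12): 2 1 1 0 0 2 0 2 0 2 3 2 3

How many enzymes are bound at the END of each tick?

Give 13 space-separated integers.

Answer: 2 2 2 2 2 2 2 2 2 2 2 2 2

Derivation:
t=0: arr=2 -> substrate=0 bound=2 product=0
t=1: arr=1 -> substrate=1 bound=2 product=0
t=2: arr=1 -> substrate=2 bound=2 product=0
t=3: arr=0 -> substrate=0 bound=2 product=2
t=4: arr=0 -> substrate=0 bound=2 product=2
t=5: arr=2 -> substrate=2 bound=2 product=2
t=6: arr=0 -> substrate=0 bound=2 product=4
t=7: arr=2 -> substrate=2 bound=2 product=4
t=8: arr=0 -> substrate=2 bound=2 product=4
t=9: arr=2 -> substrate=2 bound=2 product=6
t=10: arr=3 -> substrate=5 bound=2 product=6
t=11: arr=2 -> substrate=7 bound=2 product=6
t=12: arr=3 -> substrate=8 bound=2 product=8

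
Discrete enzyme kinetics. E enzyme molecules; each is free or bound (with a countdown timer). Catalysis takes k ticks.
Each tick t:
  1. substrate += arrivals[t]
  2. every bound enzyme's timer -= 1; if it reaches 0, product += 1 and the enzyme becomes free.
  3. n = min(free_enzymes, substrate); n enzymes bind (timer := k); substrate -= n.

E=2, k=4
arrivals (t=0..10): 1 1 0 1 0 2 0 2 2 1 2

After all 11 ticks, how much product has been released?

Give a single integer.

Answer: 4

Derivation:
t=0: arr=1 -> substrate=0 bound=1 product=0
t=1: arr=1 -> substrate=0 bound=2 product=0
t=2: arr=0 -> substrate=0 bound=2 product=0
t=3: arr=1 -> substrate=1 bound=2 product=0
t=4: arr=0 -> substrate=0 bound=2 product=1
t=5: arr=2 -> substrate=1 bound=2 product=2
t=6: arr=0 -> substrate=1 bound=2 product=2
t=7: arr=2 -> substrate=3 bound=2 product=2
t=8: arr=2 -> substrate=4 bound=2 product=3
t=9: arr=1 -> substrate=4 bound=2 product=4
t=10: arr=2 -> substrate=6 bound=2 product=4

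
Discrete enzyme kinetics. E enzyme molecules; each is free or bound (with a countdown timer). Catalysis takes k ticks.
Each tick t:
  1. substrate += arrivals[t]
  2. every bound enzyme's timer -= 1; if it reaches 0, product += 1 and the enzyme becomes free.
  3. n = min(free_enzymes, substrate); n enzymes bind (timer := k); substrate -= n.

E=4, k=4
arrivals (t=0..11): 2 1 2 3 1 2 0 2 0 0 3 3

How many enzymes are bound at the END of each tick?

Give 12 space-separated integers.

t=0: arr=2 -> substrate=0 bound=2 product=0
t=1: arr=1 -> substrate=0 bound=3 product=0
t=2: arr=2 -> substrate=1 bound=4 product=0
t=3: arr=3 -> substrate=4 bound=4 product=0
t=4: arr=1 -> substrate=3 bound=4 product=2
t=5: arr=2 -> substrate=4 bound=4 product=3
t=6: arr=0 -> substrate=3 bound=4 product=4
t=7: arr=2 -> substrate=5 bound=4 product=4
t=8: arr=0 -> substrate=3 bound=4 product=6
t=9: arr=0 -> substrate=2 bound=4 product=7
t=10: arr=3 -> substrate=4 bound=4 product=8
t=11: arr=3 -> substrate=7 bound=4 product=8

Answer: 2 3 4 4 4 4 4 4 4 4 4 4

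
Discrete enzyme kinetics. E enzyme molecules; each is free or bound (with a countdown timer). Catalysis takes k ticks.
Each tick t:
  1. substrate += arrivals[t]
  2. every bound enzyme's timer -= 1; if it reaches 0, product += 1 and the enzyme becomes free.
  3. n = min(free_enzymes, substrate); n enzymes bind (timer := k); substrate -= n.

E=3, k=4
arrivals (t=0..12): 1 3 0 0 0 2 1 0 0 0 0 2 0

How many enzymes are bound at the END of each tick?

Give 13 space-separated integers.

Answer: 1 3 3 3 3 3 3 3 3 1 1 3 2

Derivation:
t=0: arr=1 -> substrate=0 bound=1 product=0
t=1: arr=3 -> substrate=1 bound=3 product=0
t=2: arr=0 -> substrate=1 bound=3 product=0
t=3: arr=0 -> substrate=1 bound=3 product=0
t=4: arr=0 -> substrate=0 bound=3 product=1
t=5: arr=2 -> substrate=0 bound=3 product=3
t=6: arr=1 -> substrate=1 bound=3 product=3
t=7: arr=0 -> substrate=1 bound=3 product=3
t=8: arr=0 -> substrate=0 bound=3 product=4
t=9: arr=0 -> substrate=0 bound=1 product=6
t=10: arr=0 -> substrate=0 bound=1 product=6
t=11: arr=2 -> substrate=0 bound=3 product=6
t=12: arr=0 -> substrate=0 bound=2 product=7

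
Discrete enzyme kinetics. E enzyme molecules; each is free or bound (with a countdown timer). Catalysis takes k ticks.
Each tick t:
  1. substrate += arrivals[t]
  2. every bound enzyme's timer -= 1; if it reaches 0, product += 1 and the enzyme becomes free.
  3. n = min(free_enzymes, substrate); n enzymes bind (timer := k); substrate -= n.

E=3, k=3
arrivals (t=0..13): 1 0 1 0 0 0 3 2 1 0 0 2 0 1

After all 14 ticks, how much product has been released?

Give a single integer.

t=0: arr=1 -> substrate=0 bound=1 product=0
t=1: arr=0 -> substrate=0 bound=1 product=0
t=2: arr=1 -> substrate=0 bound=2 product=0
t=3: arr=0 -> substrate=0 bound=1 product=1
t=4: arr=0 -> substrate=0 bound=1 product=1
t=5: arr=0 -> substrate=0 bound=0 product=2
t=6: arr=3 -> substrate=0 bound=3 product=2
t=7: arr=2 -> substrate=2 bound=3 product=2
t=8: arr=1 -> substrate=3 bound=3 product=2
t=9: arr=0 -> substrate=0 bound=3 product=5
t=10: arr=0 -> substrate=0 bound=3 product=5
t=11: arr=2 -> substrate=2 bound=3 product=5
t=12: arr=0 -> substrate=0 bound=2 product=8
t=13: arr=1 -> substrate=0 bound=3 product=8

Answer: 8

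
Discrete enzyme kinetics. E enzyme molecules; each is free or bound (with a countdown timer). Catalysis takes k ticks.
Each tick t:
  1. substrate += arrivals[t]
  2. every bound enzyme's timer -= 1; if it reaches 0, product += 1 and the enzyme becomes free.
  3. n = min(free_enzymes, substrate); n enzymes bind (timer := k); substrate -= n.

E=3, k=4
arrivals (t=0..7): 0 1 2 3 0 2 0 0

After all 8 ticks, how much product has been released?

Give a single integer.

t=0: arr=0 -> substrate=0 bound=0 product=0
t=1: arr=1 -> substrate=0 bound=1 product=0
t=2: arr=2 -> substrate=0 bound=3 product=0
t=3: arr=3 -> substrate=3 bound=3 product=0
t=4: arr=0 -> substrate=3 bound=3 product=0
t=5: arr=2 -> substrate=4 bound=3 product=1
t=6: arr=0 -> substrate=2 bound=3 product=3
t=7: arr=0 -> substrate=2 bound=3 product=3

Answer: 3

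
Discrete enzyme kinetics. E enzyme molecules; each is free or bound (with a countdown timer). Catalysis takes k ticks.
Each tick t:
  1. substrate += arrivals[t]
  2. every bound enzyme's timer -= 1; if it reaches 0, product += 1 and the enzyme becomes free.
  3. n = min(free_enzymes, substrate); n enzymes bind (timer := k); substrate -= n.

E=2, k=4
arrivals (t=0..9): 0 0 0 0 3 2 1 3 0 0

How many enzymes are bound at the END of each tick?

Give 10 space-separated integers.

t=0: arr=0 -> substrate=0 bound=0 product=0
t=1: arr=0 -> substrate=0 bound=0 product=0
t=2: arr=0 -> substrate=0 bound=0 product=0
t=3: arr=0 -> substrate=0 bound=0 product=0
t=4: arr=3 -> substrate=1 bound=2 product=0
t=5: arr=2 -> substrate=3 bound=2 product=0
t=6: arr=1 -> substrate=4 bound=2 product=0
t=7: arr=3 -> substrate=7 bound=2 product=0
t=8: arr=0 -> substrate=5 bound=2 product=2
t=9: arr=0 -> substrate=5 bound=2 product=2

Answer: 0 0 0 0 2 2 2 2 2 2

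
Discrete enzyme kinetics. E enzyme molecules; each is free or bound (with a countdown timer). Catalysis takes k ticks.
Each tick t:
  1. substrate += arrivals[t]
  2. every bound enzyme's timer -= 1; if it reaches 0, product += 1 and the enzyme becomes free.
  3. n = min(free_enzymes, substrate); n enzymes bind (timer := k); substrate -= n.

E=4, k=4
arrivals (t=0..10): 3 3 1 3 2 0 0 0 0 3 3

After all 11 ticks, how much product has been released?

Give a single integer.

t=0: arr=3 -> substrate=0 bound=3 product=0
t=1: arr=3 -> substrate=2 bound=4 product=0
t=2: arr=1 -> substrate=3 bound=4 product=0
t=3: arr=3 -> substrate=6 bound=4 product=0
t=4: arr=2 -> substrate=5 bound=4 product=3
t=5: arr=0 -> substrate=4 bound=4 product=4
t=6: arr=0 -> substrate=4 bound=4 product=4
t=7: arr=0 -> substrate=4 bound=4 product=4
t=8: arr=0 -> substrate=1 bound=4 product=7
t=9: arr=3 -> substrate=3 bound=4 product=8
t=10: arr=3 -> substrate=6 bound=4 product=8

Answer: 8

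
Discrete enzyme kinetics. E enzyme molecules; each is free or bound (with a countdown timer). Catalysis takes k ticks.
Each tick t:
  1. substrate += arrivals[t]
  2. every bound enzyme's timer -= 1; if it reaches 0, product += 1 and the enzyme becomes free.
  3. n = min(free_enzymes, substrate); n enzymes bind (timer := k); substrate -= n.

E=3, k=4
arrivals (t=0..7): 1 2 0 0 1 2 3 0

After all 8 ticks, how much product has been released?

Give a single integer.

t=0: arr=1 -> substrate=0 bound=1 product=0
t=1: arr=2 -> substrate=0 bound=3 product=0
t=2: arr=0 -> substrate=0 bound=3 product=0
t=3: arr=0 -> substrate=0 bound=3 product=0
t=4: arr=1 -> substrate=0 bound=3 product=1
t=5: arr=2 -> substrate=0 bound=3 product=3
t=6: arr=3 -> substrate=3 bound=3 product=3
t=7: arr=0 -> substrate=3 bound=3 product=3

Answer: 3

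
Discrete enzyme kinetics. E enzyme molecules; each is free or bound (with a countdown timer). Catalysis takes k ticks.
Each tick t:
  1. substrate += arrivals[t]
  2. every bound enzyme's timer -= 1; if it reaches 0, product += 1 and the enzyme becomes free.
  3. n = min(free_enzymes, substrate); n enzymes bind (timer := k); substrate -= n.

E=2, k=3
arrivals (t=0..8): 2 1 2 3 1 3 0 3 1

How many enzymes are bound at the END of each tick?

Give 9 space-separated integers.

t=0: arr=2 -> substrate=0 bound=2 product=0
t=1: arr=1 -> substrate=1 bound=2 product=0
t=2: arr=2 -> substrate=3 bound=2 product=0
t=3: arr=3 -> substrate=4 bound=2 product=2
t=4: arr=1 -> substrate=5 bound=2 product=2
t=5: arr=3 -> substrate=8 bound=2 product=2
t=6: arr=0 -> substrate=6 bound=2 product=4
t=7: arr=3 -> substrate=9 bound=2 product=4
t=8: arr=1 -> substrate=10 bound=2 product=4

Answer: 2 2 2 2 2 2 2 2 2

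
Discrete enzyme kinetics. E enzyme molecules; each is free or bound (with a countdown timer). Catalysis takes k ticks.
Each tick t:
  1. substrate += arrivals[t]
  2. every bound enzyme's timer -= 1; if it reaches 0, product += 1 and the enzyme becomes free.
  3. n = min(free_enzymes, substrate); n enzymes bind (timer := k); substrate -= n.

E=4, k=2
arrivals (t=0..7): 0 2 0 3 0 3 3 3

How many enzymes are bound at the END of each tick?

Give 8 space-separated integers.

t=0: arr=0 -> substrate=0 bound=0 product=0
t=1: arr=2 -> substrate=0 bound=2 product=0
t=2: arr=0 -> substrate=0 bound=2 product=0
t=3: arr=3 -> substrate=0 bound=3 product=2
t=4: arr=0 -> substrate=0 bound=3 product=2
t=5: arr=3 -> substrate=0 bound=3 product=5
t=6: arr=3 -> substrate=2 bound=4 product=5
t=7: arr=3 -> substrate=2 bound=4 product=8

Answer: 0 2 2 3 3 3 4 4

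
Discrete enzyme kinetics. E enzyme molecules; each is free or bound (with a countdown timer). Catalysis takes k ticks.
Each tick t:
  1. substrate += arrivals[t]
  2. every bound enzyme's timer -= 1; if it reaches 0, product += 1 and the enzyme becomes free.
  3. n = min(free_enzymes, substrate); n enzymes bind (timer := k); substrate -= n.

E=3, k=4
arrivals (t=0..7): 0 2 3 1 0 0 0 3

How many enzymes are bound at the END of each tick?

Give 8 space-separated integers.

Answer: 0 2 3 3 3 3 3 3

Derivation:
t=0: arr=0 -> substrate=0 bound=0 product=0
t=1: arr=2 -> substrate=0 bound=2 product=0
t=2: arr=3 -> substrate=2 bound=3 product=0
t=3: arr=1 -> substrate=3 bound=3 product=0
t=4: arr=0 -> substrate=3 bound=3 product=0
t=5: arr=0 -> substrate=1 bound=3 product=2
t=6: arr=0 -> substrate=0 bound=3 product=3
t=7: arr=3 -> substrate=3 bound=3 product=3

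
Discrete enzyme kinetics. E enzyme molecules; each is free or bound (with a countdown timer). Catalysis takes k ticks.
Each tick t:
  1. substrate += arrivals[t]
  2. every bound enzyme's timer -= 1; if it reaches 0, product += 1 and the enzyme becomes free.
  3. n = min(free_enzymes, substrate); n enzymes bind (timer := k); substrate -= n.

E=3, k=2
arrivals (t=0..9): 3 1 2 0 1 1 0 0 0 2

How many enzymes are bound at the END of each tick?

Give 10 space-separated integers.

Answer: 3 3 3 3 1 2 1 0 0 2

Derivation:
t=0: arr=3 -> substrate=0 bound=3 product=0
t=1: arr=1 -> substrate=1 bound=3 product=0
t=2: arr=2 -> substrate=0 bound=3 product=3
t=3: arr=0 -> substrate=0 bound=3 product=3
t=4: arr=1 -> substrate=0 bound=1 product=6
t=5: arr=1 -> substrate=0 bound=2 product=6
t=6: arr=0 -> substrate=0 bound=1 product=7
t=7: arr=0 -> substrate=0 bound=0 product=8
t=8: arr=0 -> substrate=0 bound=0 product=8
t=9: arr=2 -> substrate=0 bound=2 product=8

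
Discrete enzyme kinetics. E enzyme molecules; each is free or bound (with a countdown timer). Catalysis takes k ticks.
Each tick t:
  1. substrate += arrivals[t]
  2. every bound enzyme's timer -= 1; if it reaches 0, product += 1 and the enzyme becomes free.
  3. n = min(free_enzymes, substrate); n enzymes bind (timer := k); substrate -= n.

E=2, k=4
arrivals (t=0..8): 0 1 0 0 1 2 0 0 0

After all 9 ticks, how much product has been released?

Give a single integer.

t=0: arr=0 -> substrate=0 bound=0 product=0
t=1: arr=1 -> substrate=0 bound=1 product=0
t=2: arr=0 -> substrate=0 bound=1 product=0
t=3: arr=0 -> substrate=0 bound=1 product=0
t=4: arr=1 -> substrate=0 bound=2 product=0
t=5: arr=2 -> substrate=1 bound=2 product=1
t=6: arr=0 -> substrate=1 bound=2 product=1
t=7: arr=0 -> substrate=1 bound=2 product=1
t=8: arr=0 -> substrate=0 bound=2 product=2

Answer: 2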